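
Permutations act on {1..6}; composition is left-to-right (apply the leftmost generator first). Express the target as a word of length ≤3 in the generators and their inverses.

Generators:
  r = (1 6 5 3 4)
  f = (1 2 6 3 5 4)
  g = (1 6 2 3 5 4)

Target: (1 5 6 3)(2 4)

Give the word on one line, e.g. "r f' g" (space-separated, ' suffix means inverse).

  after f: (1 2 6 3 5 4)
  after f: (1 6 5)(2 3 4)
  after r: (1 5 6 3)(2 4)

f f r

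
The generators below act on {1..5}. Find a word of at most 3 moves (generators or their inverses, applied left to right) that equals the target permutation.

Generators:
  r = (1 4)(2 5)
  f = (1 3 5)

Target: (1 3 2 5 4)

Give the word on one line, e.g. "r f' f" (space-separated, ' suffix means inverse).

  after f': (1 5 3)
  after f': (1 3 5)
  after r': (1 3 2 5 4)

f' f' r'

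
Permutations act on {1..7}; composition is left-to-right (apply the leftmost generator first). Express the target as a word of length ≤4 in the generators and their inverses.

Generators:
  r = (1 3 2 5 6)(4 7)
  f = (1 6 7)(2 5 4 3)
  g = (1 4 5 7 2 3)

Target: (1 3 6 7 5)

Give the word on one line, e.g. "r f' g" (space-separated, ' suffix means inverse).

g f

  after g: (1 4 5 7 2 3)
  after f: (1 3 6 7 5)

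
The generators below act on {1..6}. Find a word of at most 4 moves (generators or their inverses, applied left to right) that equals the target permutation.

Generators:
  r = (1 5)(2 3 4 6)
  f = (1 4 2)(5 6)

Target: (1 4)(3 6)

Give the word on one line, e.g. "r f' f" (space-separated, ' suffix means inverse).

  after f: (1 4 2)(5 6)
  after f: (1 2 4)
  after r': (1 6 4 5)(2 3)
  after r': (1 4)(3 6)

f f r' r'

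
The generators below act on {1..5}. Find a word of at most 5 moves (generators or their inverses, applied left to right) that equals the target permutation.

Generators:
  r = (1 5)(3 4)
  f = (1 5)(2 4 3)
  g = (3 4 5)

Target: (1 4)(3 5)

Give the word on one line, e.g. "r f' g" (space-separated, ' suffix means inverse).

  after g': (3 5 4)
  after r: (1 5 3)
  after g: (1 3)(4 5)
  after r: (1 4)(3 5)

g' r g r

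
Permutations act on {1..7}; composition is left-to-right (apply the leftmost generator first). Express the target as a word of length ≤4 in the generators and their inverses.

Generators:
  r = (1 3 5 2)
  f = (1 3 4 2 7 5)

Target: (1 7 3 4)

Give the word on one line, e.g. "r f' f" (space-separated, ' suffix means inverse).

f' r f

  after f': (1 5 7 2 4 3)
  after r: (1 2 4 5 7)
  after f: (1 7 3 4)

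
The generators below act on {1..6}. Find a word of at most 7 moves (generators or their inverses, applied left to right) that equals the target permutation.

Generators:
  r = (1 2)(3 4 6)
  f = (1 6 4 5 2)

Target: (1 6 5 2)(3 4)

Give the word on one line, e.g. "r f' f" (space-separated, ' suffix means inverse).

  after r': (1 2)(3 6 4)
  after r': (3 4 6)
  after r': (1 2)
  after r': (3 6 4)
  after f: (1 6 5 2)(3 4)

r' r' r' r' f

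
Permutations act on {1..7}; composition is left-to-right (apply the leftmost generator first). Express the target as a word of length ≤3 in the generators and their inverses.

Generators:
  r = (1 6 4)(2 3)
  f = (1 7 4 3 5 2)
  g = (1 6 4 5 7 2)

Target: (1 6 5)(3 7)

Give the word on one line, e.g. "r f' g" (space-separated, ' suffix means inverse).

r f f

  after r: (1 6 4)(2 3)
  after f: (1 6 3)(2 5)(4 7)
  after f: (1 6 5)(3 7)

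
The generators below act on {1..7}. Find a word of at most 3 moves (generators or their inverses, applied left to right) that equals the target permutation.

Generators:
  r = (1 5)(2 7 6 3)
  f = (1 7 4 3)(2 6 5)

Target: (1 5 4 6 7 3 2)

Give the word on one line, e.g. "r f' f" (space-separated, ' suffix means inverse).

f r f

  after f: (1 7 4 3)(2 6 5)
  after r: (1 6)(2 3 5 7 4)
  after f: (1 5 4 6 7 3 2)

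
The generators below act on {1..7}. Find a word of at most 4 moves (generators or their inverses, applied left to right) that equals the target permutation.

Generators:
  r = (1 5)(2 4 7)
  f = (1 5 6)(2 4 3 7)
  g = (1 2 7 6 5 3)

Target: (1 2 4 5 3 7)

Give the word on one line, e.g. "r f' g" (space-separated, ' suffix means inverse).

f' g' r

  after f': (1 6 5)(2 7 3 4)
  after g': (1 7 5 3 4)
  after r: (1 2 4 5 3 7)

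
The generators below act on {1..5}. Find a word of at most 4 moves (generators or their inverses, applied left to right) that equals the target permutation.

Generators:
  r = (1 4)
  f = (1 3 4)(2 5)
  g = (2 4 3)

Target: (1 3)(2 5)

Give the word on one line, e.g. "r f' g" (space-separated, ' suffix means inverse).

  after f: (1 3 4)(2 5)
  after r: (1 3)(2 5)

f r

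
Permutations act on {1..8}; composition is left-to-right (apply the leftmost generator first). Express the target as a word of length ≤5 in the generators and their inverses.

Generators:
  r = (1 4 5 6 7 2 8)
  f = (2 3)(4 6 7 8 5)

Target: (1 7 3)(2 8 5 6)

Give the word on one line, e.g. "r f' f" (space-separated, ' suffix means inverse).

  after r: (1 4 5 6 7 2 8)
  after f': (1 5 4 8)(2 7 3)
  after r: (1 6 7 3 8 4)
  after r: (1 7 3)(2 8 5 6)

r f' r r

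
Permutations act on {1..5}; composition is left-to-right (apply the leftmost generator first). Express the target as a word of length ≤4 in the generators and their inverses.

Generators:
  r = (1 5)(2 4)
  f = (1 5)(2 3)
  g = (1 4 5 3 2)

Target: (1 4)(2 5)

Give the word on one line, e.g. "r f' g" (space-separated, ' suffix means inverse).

  after g: (1 4 5 3 2)
  after f: (1 4)(2 5)

g f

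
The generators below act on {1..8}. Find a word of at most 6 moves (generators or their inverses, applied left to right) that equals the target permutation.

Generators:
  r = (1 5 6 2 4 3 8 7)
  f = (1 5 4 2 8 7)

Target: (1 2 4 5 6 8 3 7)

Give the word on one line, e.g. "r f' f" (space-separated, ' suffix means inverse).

  after f': (1 7 8 2 4 5)
  after r: (2 3 8 4 6)
  after f: (1 5 4 6 8 2 3 7)
  after f: (1 4 6 7 5 2 3)
  after r': (1 2 4 5 6 8 3 7)

f' r f f r'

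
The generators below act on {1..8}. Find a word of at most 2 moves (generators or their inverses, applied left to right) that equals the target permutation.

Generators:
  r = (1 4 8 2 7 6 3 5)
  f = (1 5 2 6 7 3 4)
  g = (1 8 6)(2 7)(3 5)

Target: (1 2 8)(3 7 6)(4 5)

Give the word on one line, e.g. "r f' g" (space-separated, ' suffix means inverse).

  after r': (1 5 3 6 7 2 8 4)
  after f: (1 2 8)(3 7 6)(4 5)

r' f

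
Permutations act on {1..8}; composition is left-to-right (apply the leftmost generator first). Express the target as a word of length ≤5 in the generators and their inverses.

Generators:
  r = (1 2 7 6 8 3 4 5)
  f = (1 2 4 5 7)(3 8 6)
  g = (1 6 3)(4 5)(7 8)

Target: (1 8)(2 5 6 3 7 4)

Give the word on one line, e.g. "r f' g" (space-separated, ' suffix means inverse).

  after g: (1 6 3)(4 5)(7 8)
  after r': (1 7 6 8 2)(3 5)
  after g': (1 8 2 3 4 5 6 7)
  after r: (1 3 5 8 7 2 4)
  after f: (1 8)(2 5 6 3 7 4)

g r' g' r f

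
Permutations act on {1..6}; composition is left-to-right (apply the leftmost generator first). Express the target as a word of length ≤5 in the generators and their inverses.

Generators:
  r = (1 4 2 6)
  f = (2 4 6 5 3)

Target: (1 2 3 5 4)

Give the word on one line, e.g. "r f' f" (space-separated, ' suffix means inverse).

f' r' r'

  after f': (2 3 5 6 4)
  after r': (1 6)(2 3 5)
  after r': (1 2 3 5 4)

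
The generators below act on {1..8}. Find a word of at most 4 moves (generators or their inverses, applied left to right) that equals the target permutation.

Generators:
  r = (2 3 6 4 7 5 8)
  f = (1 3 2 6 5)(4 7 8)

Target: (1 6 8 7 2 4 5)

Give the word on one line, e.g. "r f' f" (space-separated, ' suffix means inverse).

  after f: (1 3 2 6 5)(4 7 8)
  after r: (1 6 8 7 2 4 5)

f r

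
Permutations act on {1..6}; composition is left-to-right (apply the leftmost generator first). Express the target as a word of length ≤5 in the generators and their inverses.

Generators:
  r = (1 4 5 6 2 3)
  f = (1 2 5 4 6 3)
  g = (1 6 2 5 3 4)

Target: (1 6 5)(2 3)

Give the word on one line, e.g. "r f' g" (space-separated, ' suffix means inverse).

  after g': (1 4 3 5 2 6)
  after r: (1 5 3 6 4)
  after r: (1 6 5)(2 3)

g' r r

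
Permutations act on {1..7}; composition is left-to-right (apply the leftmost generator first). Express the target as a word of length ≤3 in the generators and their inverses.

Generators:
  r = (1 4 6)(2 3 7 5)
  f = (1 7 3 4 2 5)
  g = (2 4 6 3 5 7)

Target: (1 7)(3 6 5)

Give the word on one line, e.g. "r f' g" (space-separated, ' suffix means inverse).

  after r: (1 4 6)(2 3 7 5)
  after f: (1 2 4 6 7)
  after g': (1 7)(3 6 5)

r f g'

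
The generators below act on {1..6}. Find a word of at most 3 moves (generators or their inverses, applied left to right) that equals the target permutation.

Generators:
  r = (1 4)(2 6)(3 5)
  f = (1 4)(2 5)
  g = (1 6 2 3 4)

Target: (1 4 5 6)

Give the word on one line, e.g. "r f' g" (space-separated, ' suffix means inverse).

g' f' r'

  after g': (1 4 3 2 6)
  after f': (2 6 4 3 5)
  after r': (1 4 5 6)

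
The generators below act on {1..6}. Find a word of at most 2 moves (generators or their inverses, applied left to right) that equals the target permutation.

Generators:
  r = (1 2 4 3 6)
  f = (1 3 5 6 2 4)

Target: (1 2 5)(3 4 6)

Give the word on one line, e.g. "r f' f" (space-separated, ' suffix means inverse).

f' f'

  after f': (1 4 2 6 5 3)
  after f': (1 2 5)(3 4 6)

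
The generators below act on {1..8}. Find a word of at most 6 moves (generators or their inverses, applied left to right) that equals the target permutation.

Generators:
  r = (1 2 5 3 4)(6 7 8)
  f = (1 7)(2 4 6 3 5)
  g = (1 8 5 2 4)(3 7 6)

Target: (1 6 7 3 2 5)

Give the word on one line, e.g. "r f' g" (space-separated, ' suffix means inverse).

g' r' f g' r

  after g': (1 4 2 5 8)(3 6 7)
  after r': (1 3 8 4)(5 7)
  after f: (1 5)(2 4 7)(3 8 6)
  after g': (1 8 7 5 4 3)
  after r: (1 6 7 3 2 5)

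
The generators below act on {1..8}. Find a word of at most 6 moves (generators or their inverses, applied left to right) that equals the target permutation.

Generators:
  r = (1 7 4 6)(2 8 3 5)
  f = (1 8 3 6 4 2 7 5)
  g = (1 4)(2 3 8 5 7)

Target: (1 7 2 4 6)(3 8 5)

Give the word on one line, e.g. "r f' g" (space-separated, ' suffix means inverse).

g g g g r

  after g: (1 4)(2 3 8 5 7)
  after g: (2 8 7 3 5)
  after g: (1 4)(2 5 3 7 8)
  after g: (2 7 5 8 3)
  after r: (1 7 2 4 6)(3 8 5)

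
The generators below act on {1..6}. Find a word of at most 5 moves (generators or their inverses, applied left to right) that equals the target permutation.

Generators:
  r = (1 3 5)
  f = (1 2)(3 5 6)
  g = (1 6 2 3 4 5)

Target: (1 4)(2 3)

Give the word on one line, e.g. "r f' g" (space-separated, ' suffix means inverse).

  after f: (1 2)(3 5 6)
  after r: (1 2 3)(5 6)
  after g: (1 3 6)(2 4 5)
  after f: (1 5)(2 4 6)
  after g': (1 4)(2 3)

f r g f g'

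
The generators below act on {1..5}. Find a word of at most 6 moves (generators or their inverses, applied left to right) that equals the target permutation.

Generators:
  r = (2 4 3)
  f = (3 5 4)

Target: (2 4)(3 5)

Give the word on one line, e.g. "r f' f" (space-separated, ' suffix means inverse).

f' r f r'

  after f': (3 4 5)
  after r: (2 4 5)
  after f: (2 3 5)
  after r': (2 4)(3 5)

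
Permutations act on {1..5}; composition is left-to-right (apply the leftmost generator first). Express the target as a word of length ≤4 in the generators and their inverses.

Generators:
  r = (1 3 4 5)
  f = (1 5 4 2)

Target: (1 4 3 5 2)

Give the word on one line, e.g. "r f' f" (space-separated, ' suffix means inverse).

  after r: (1 3 4 5)
  after r: (1 4)(3 5)
  after r: (1 5 4 3)
  after f: (1 4 3 5 2)

r r r f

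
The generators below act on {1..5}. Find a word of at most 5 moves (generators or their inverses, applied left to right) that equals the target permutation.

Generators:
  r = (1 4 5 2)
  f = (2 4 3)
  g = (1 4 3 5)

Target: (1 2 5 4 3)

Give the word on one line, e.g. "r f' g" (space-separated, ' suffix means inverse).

  after g: (1 4 3 5)
  after f': (1 2 3 5)
  after g: (1 2 5 4 3)

g f' g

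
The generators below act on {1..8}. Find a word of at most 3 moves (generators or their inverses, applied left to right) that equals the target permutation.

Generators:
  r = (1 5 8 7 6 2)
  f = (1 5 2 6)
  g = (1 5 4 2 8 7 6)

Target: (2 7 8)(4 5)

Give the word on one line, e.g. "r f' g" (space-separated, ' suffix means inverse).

f g'

  after f: (1 5 2 6)
  after g': (2 7 8)(4 5)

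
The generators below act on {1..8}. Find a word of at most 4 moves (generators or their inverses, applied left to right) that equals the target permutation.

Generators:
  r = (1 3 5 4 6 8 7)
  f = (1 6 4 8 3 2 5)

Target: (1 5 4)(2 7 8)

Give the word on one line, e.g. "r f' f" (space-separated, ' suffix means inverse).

f f r'

  after f: (1 6 4 8 3 2 5)
  after f: (1 4 3 5 6 8 2)
  after r': (1 5 4)(2 7 8)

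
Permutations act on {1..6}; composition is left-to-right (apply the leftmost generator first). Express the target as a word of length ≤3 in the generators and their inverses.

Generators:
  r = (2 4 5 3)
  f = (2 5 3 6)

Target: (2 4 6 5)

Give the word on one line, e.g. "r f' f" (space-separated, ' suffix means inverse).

  after f: (2 5 3 6)
  after r': (2 4)(3 6)
  after f': (2 4 6 5)

f r' f'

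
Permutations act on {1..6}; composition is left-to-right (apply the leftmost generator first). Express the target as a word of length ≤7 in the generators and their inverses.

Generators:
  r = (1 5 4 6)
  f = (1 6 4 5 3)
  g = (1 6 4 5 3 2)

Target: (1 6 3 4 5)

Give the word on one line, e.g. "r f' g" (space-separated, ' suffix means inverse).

r g' f' r' g'

  after r: (1 5 4 6)
  after g': (1 4)(2 3 5 6)
  after f': (1 6 2 5)(3 4)
  after r': (1 4 3 5 6 2)
  after g': (1 6 3 4 5)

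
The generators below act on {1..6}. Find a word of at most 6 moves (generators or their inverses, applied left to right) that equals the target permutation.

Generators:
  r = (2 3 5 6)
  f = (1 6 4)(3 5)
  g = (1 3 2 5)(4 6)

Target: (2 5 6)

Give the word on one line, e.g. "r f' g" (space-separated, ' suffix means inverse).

r f' f' f'

  after r: (2 3 5 6)
  after f': (1 4 6 2 5)
  after f': (1 6 2 3 5 4)
  after f': (2 5 6)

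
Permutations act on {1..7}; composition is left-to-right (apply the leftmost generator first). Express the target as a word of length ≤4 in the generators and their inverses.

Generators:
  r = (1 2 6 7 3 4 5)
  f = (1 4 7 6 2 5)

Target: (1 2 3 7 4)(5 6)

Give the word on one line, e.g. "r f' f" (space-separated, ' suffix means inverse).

  after f: (1 4 7 6 2 5)
  after f: (1 7 2)(4 6 5)
  after f: (1 6)(2 4)(5 7)
  after r': (1 2 3 7 4)(5 6)

f f f r'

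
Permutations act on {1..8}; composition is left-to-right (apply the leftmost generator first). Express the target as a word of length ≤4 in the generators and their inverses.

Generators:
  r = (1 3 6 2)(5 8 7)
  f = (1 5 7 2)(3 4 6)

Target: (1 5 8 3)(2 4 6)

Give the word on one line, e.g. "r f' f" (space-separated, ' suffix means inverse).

r' f' r

  after r': (1 2 6 3)(5 7 8)
  after f': (1 7 8)(2 4 3)
  after r: (1 5 8 3)(2 4 6)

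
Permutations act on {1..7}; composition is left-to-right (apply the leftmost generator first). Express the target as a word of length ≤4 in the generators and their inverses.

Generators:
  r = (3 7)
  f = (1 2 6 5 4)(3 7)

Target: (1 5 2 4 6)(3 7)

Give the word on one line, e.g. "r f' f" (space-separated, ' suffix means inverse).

f' f' r

  after f': (1 4 5 6 2)(3 7)
  after f': (1 5 2 4 6)
  after r: (1 5 2 4 6)(3 7)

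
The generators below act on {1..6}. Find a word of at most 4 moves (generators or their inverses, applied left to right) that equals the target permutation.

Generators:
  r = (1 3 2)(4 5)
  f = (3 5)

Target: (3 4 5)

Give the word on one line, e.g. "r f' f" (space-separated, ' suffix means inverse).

f r r r

  after f: (3 5)
  after r: (1 3 4 5 2)
  after r: (1 2 3 5)
  after r: (3 4 5)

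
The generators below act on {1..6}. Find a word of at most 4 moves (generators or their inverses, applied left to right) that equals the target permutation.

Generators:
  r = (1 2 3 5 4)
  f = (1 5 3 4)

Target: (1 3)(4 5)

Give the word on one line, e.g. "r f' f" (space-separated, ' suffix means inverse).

  after f: (1 5 3 4)
  after f: (1 3)(4 5)

f f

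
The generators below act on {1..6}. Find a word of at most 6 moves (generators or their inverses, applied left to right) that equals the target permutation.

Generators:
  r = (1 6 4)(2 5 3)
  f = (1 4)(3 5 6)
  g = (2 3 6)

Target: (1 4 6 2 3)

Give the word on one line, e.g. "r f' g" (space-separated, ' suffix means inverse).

  after g': (2 6 3)
  after f': (1 4)(2 5 3)
  after f': (2 3)(5 6)
  after g': (3 6 5)
  after r': (1 4 6 2 3)

g' f' f' g' r'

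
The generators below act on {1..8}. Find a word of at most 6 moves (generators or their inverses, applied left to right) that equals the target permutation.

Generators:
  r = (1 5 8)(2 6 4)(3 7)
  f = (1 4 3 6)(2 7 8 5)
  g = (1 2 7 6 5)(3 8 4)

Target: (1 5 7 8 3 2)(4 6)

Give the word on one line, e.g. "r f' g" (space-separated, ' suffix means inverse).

  after r': (1 8 5)(2 4 6)(3 7)
  after f: (1 5 4)(2 3 8)(6 7)
  after g: (2 8 7 5 3 4)
  after r: (1 5 7 8 3 2)(4 6)

r' f g r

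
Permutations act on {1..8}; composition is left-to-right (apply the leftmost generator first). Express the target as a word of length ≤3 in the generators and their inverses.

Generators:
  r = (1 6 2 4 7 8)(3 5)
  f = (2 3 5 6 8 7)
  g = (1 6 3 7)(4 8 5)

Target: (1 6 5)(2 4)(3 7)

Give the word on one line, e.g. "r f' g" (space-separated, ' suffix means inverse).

g' r f'

  after g': (1 7 3 6)(4 5 8)
  after r: (1 8 7 5)(2 4 3)
  after f': (1 6 5)(2 4)(3 7)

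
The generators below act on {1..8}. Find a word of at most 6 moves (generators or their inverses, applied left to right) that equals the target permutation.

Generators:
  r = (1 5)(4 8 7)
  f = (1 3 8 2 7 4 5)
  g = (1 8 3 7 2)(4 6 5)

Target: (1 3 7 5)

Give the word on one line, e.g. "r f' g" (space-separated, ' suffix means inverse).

  after r': (1 5)(4 7 8)
  after f': (1 4 2 8 7 3)
  after r: (1 8 4 2 7 3 5)
  after f': (1 3 4 8 7)
  after r': (1 3 7 5)

r' f' r f' r'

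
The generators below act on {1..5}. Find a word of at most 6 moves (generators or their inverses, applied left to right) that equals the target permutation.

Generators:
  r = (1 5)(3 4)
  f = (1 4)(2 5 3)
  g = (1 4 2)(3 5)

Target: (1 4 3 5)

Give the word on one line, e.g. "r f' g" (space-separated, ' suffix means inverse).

f' g' r' r' f'

  after f': (1 4)(2 3 5)
  after g': (2 5 4)
  after r': (1 5 3 4 2)
  after r': (2 5 4)
  after f': (1 4 3 5)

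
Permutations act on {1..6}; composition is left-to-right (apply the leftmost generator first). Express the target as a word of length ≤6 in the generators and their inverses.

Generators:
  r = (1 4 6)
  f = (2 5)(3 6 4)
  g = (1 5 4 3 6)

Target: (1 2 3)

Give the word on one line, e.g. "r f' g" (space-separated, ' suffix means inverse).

f' g f r

  after f': (2 5)(3 4 6)
  after g: (1 5 2 4)
  after f: (1 2 3 6 4)
  after r: (1 2 3)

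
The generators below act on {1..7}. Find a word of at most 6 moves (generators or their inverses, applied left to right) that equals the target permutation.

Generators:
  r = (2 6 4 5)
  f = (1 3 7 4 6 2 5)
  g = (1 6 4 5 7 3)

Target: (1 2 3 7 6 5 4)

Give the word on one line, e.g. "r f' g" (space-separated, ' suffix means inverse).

  after f': (1 5 2 6 4 7 3)
  after g': (1 4 5 2)
  after f: (1 6 2 3 7 4)
  after r': (1 2 3 7 6 5 4)

f' g' f r'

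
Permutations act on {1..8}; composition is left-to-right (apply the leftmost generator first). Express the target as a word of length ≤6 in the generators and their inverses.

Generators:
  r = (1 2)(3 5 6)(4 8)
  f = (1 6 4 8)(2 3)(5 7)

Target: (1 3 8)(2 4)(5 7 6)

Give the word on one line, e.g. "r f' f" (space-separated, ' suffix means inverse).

  after f: (1 6 4 8)(2 3)(5 7)
  after r': (1 5 7 3)(2 6 8)
  after f: (1 7 2 4 8 3 6)
  after f: (1 5 7 3 4)(2 8)
  after r': (1 3 8)(2 4)(5 7 6)

f r' f f r'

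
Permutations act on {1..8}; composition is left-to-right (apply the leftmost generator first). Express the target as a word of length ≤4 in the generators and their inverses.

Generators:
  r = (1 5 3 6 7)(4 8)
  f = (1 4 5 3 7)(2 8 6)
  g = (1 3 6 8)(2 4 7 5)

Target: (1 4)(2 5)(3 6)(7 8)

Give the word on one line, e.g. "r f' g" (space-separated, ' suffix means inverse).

f g g f'

  after f: (1 4 5 3 7)(2 8 6)
  after g: (1 7 3 5 6 4 2)
  after g: (1 5 8)(2 3)(6 7)
  after f': (1 4)(2 5)(3 6)(7 8)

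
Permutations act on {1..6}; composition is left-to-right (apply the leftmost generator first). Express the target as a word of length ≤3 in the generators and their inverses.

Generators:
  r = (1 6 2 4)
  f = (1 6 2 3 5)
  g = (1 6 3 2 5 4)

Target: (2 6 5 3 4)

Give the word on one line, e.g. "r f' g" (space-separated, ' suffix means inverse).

r' f' r

  after r': (1 4 2 6)
  after f': (1 4 6 5 3 2)
  after r: (2 6 5 3 4)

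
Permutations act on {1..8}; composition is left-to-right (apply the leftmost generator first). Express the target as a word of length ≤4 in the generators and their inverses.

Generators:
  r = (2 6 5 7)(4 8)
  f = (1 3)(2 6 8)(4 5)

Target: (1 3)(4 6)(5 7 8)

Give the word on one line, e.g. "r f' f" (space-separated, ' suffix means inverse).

r f'

  after r: (2 6 5 7)(4 8)
  after f': (1 3)(4 6)(5 7 8)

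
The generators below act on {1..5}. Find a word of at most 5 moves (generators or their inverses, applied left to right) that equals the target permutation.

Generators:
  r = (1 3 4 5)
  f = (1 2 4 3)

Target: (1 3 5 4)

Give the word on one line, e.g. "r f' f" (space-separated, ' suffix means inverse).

f' f' r' f r

  after f': (1 3 4 2)
  after f': (1 4)(2 3)
  after r': (1 3 2)(4 5)
  after f: (3 4 5)
  after r: (1 3 5 4)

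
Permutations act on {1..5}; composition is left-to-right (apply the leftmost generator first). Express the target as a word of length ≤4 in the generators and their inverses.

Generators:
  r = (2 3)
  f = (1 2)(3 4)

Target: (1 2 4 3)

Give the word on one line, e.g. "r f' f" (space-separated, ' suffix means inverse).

r' f

  after r': (2 3)
  after f: (1 2 4 3)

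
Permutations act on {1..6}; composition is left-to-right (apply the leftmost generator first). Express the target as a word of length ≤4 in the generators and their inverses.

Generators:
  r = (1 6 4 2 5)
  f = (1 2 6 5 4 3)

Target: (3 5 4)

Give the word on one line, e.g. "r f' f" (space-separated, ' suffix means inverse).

  after r: (1 6 4 2 5)
  after f': (1 2 6 5 3 4)
  after f': (3 5 4)

r f' f'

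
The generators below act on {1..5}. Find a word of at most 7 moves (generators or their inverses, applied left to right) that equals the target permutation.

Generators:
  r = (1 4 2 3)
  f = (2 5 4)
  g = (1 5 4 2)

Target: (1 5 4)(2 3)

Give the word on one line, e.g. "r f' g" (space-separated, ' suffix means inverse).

  after g': (1 2 4 5)
  after f: (1 5)
  after r: (1 5 4 2 3)
  after f: (1 4 5 2 3)
  after g': (1 5 4)(2 3)

g' f r f g'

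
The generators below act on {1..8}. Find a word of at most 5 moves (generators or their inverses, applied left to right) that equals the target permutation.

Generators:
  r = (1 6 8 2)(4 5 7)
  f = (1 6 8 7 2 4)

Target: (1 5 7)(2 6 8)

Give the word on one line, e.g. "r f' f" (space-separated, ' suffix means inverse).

  after r: (1 6 8 2)(4 5 7)
  after f: (1 8 4 5 2 6 7)
  after f: (1 7 6 2 8)(4 5)
  after r': (1 5 7)(2 6 8)

r f f r'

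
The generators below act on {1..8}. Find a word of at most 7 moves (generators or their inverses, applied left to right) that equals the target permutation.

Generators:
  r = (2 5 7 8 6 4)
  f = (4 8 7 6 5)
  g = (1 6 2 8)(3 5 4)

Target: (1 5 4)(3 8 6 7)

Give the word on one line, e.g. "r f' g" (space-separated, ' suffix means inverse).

  after g: (1 6 2 8)(3 5 4)
  after g: (1 2)(3 4 5)(6 8)
  after r': (1 4 2)(3 6 7 5)
  after g: (1 3 2 6 7 4 8)
  after g: (1 5 4)(3 8 6 7)

g g r' g g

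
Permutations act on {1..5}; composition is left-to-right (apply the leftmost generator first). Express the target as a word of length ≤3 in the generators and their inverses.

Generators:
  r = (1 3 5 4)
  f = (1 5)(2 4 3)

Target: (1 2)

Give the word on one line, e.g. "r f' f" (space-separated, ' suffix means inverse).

r f r

  after r: (1 3 5 4)
  after f: (1 2 4 5 3)
  after r: (1 2)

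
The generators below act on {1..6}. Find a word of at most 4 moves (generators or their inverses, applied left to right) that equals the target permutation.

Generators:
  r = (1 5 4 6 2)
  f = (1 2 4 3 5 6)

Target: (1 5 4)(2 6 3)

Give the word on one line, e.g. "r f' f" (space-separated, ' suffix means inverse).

  after f': (1 6 5 3 4 2)
  after f': (1 5 4)(2 6 3)

f' f'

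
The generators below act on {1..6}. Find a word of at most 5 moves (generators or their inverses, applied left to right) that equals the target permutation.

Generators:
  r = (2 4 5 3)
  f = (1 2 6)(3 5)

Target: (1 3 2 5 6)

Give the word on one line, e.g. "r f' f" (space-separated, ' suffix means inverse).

  after r': (2 3 5 4)
  after r': (2 5)(3 4)
  after f: (1 2 3 4 5 6)
  after r': (1 3 2 5 6)

r' r' f r'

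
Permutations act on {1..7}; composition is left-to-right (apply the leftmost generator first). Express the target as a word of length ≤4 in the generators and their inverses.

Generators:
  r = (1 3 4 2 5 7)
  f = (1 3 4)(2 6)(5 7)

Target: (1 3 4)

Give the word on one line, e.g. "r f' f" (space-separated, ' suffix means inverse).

f' f'

  after f': (1 4 3)(2 6)(5 7)
  after f': (1 3 4)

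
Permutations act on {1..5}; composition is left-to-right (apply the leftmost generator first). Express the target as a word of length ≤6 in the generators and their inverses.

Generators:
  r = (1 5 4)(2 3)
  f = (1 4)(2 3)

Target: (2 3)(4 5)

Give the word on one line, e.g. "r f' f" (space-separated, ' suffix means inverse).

  after f: (1 4)(2 3)
  after r': (1 5)
  after f': (1 5 4)(2 3)
  after r: (1 4 5)
  after f: (2 3)(4 5)

f r' f' r f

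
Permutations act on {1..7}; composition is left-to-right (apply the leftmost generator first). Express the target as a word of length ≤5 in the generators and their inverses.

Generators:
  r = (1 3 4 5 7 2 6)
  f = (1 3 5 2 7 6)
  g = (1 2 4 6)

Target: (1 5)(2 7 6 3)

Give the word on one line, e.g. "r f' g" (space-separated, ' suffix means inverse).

  after r: (1 3 4 5 7 2 6)
  after f': (2 7 5)(3 4)
  after r: (1 3 5 6)
  after f: (1 5)(2 7 6 3)

r f' r f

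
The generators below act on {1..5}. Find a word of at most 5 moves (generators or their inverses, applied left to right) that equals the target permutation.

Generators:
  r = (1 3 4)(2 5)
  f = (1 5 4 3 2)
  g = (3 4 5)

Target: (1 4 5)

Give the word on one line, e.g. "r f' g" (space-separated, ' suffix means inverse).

f g f'

  after f: (1 5 4 3 2)
  after g: (1 3 2)
  after f': (1 4 5)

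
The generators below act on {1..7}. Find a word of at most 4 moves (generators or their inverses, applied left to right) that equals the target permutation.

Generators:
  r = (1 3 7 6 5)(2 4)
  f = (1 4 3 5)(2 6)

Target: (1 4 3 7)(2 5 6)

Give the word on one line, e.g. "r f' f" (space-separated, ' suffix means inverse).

  after r': (1 5 6 7 3)(2 4)
  after r': (1 6 3 5 7)
  after f': (1 2 6 4)(5 7)
  after r: (1 4 3 7)(2 5 6)

r' r' f' r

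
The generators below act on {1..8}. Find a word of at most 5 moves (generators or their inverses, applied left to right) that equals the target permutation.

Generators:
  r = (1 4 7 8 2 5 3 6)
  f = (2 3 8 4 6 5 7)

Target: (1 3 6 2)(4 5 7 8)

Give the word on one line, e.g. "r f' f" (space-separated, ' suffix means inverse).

  after r': (1 6 3 5 2 8 7 4)
  after f: (1 5 3 7 6 8 2 4)
  after r': (1 2)(3 4 6 7)
  after f: (1 3 6 2)(4 5 7 8)

r' f r' f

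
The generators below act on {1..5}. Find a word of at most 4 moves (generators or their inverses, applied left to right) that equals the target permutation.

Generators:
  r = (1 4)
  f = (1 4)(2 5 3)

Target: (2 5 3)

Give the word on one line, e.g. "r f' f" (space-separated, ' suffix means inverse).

  after r': (1 4)
  after f: (2 5 3)

r' f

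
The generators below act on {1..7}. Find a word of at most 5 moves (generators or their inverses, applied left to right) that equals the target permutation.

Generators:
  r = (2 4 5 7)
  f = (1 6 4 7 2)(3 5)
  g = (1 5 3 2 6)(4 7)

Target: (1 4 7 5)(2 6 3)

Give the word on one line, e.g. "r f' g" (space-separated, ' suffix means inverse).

  after f': (1 2 7 4 6)(3 5)
  after g: (1 6 5 2 4)
  after f: (1 4 6 3 5)(2 7)
  after f: (1 7)(5 6)
  after g: (1 4 7 5)(2 6 3)

f' g f f g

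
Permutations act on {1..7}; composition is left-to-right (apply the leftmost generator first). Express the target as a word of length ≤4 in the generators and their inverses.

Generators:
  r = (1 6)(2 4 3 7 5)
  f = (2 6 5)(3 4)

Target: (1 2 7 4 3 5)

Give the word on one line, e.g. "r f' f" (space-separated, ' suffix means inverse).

f' r' f'

  after f': (2 5 6)(3 4)
  after r': (1 6 5)(2 7 3)
  after f': (1 2 7 4 3 5)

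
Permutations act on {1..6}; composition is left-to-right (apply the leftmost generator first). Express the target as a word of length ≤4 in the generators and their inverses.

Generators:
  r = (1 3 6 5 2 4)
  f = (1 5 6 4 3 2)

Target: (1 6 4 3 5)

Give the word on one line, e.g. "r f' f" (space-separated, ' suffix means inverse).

r' r' f' r

  after r': (1 4 2 5 6 3)
  after r': (1 2 6)(3 4 5)
  after f': (1 3 6 2 5 4)
  after r: (1 6 4 3 5)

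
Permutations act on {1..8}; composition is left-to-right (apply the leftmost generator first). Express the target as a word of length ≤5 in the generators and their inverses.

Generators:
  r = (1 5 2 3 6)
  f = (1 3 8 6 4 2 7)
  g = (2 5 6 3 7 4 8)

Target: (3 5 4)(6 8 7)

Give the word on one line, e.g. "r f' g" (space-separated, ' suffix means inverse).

r g' f f

  after r: (1 5 2 3 6)
  after g': (1 2 6)(3 5 8 4 7)
  after f: (1 7 8 2 4)(3 5 6)
  after f: (3 5 4)(6 8 7)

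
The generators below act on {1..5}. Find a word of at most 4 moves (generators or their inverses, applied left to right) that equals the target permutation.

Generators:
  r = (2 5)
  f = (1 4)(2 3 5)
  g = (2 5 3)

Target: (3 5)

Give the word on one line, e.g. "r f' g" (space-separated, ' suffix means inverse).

r g'

  after r: (2 5)
  after g': (3 5)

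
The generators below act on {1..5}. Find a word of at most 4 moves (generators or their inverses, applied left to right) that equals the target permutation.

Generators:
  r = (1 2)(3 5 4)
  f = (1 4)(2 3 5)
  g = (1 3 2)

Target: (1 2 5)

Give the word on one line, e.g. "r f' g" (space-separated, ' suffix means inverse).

r g' f'

  after r: (1 2)(3 5 4)
  after g': (1 3 5 4)
  after f': (1 2 5)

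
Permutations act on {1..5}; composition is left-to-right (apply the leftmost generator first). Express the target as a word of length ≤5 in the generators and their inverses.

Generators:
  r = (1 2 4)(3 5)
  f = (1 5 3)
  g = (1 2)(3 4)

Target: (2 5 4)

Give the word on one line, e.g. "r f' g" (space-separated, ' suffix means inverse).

r' f' r' g'

  after r': (1 4 2)(3 5)
  after f': (1 4 2 3)
  after r': (1 2 5 3 4)
  after g': (2 5 4)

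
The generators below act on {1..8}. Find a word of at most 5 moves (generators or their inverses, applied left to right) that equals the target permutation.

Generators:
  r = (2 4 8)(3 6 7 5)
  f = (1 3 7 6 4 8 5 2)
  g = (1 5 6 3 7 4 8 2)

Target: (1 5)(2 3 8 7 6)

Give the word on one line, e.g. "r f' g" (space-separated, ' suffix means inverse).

f g r

  after f: (1 3 7 6 4 8 5 2)
  after g: (1 7 3 4 2 5)(6 8)
  after r: (1 5)(2 3 8 7 6)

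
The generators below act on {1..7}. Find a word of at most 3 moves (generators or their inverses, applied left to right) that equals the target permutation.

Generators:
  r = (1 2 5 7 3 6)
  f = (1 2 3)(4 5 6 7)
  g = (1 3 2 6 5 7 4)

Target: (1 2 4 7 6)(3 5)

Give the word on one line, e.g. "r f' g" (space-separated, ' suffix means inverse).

r' g'

  after r': (1 6 3 7 5 2)
  after g': (1 2 4 7 6)(3 5)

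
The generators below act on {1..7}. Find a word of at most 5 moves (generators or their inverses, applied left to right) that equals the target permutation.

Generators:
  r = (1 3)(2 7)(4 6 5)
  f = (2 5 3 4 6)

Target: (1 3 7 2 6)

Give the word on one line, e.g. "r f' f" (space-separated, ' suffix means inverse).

  after f: (2 5 3 4 6)
  after f: (2 3 6 5 4)
  after f: (2 4 5 6 3)
  after r: (1 3 7 2 6)

f f f r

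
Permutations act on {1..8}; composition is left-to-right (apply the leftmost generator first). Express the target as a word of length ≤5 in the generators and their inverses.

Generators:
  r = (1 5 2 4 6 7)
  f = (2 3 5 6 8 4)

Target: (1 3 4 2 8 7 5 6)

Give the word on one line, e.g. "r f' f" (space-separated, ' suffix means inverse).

  after r: (1 5 2 4 6 7)
  after f': (1 3 2 8 6 7)(4 5)
  after r: (1 3 4 2 8 7 5 6)

r f' r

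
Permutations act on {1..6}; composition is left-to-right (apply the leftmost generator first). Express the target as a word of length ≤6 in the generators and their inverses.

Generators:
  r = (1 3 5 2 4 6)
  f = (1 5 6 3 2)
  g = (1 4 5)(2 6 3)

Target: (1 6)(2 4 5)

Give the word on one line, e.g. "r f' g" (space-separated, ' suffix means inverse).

  after g: (1 4 5)(2 6 3)
  after g: (1 5 4)(2 3 6)
  after f': (2 6 3 5 4)
  after r': (1 6)(2 4 5)

g g f' r'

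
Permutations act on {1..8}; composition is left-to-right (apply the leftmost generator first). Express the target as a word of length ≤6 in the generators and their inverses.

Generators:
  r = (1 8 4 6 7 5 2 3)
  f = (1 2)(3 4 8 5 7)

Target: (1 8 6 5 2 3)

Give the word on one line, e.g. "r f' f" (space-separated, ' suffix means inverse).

f f r' f f

  after f: (1 2)(3 4 8 5 7)
  after f: (3 8 7 4 5)
  after r': (1 3)(2 5)(4 7 8 6)
  after f: (1 4 3 2 7 5)(6 8)
  after f: (1 8 6 5 2 3)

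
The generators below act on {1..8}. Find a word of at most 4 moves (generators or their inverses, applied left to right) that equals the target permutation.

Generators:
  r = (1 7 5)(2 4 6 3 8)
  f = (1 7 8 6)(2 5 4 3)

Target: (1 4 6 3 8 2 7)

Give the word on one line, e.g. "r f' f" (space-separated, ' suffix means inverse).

  after f': (1 6 8 7)(2 3 4 5)
  after r: (1 3 6 2 8 5 4)
  after f': (1 4 6 3 8 2 7)

f' r f'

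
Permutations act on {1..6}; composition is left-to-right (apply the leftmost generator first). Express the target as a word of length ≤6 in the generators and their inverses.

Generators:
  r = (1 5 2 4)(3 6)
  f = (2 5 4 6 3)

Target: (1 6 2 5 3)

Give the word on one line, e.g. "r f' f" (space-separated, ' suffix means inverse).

  after r: (1 5 2 4)(3 6)
  after f': (1 2 5 3 4)
  after r: (1 4 5 6 3)
  after f: (1 6 2 5 3)

r f' r f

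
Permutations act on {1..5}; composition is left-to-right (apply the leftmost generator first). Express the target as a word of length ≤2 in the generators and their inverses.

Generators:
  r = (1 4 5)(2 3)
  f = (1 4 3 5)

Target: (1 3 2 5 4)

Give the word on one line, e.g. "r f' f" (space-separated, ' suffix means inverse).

  after r: (1 4 5)(2 3)
  after f: (1 3 2 5 4)

r f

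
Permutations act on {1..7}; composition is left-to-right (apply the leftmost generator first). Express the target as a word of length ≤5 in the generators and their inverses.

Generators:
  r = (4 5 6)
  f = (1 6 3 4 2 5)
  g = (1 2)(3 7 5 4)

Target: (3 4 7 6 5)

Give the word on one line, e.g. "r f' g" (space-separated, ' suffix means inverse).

  after g: (1 2)(3 7 5 4)
  after g: (3 5)(4 7)
  after r': (3 4 7 6 5)

g g r'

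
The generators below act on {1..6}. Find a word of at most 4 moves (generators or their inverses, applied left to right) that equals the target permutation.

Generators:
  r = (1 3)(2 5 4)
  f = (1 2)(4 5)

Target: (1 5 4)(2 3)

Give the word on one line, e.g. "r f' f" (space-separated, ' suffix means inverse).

  after f: (1 2)(4 5)
  after r': (1 4 2 3)
  after f': (1 5 4)(2 3)

f r' f'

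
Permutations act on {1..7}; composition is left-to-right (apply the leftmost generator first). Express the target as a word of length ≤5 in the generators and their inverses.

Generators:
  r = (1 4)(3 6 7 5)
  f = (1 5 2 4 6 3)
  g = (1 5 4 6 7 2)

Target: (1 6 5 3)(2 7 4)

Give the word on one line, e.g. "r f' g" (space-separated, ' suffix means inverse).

r g' g' r f

  after r: (1 4)(3 6 7 5)
  after g': (1 5 3 4 2 7)
  after g': (2 6 4 7)(3 5)
  after r: (1 4 5 6)(2 7)
  after f: (1 6 5 3)(2 7 4)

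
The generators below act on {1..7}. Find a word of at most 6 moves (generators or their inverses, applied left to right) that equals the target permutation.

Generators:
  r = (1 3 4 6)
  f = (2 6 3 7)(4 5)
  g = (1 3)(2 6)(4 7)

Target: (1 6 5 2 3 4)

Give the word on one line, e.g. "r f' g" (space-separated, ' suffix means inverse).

r f' g' r f

  after r: (1 3 4 6)
  after f': (1 6)(2 7 3 5 4)
  after g': (1 2 4 6 3 5 7)
  after r: (1 2 6 4)(3 5 7)
  after f: (1 6 5 2 3 4)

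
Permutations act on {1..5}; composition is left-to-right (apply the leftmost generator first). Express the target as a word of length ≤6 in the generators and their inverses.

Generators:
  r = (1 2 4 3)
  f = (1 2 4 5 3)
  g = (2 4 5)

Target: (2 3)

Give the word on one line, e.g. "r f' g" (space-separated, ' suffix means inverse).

  after g': (2 5 4)
  after r': (1 3 4)(2 5)
  after f: (2 3 5 4)
  after g: (2 3)

g' r' f g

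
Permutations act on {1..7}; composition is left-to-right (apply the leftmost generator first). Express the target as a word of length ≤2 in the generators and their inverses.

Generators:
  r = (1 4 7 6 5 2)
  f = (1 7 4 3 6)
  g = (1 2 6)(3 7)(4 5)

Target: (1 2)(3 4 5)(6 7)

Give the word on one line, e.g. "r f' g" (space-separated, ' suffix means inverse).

g f

  after g: (1 2 6)(3 7)(4 5)
  after f: (1 2)(3 4 5)(6 7)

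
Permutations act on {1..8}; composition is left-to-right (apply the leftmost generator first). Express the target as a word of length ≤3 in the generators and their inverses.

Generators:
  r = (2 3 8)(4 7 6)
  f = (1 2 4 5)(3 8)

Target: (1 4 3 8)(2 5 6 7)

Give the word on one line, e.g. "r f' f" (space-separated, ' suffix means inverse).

f' r' f'

  after f': (1 5 4 2)(3 8)
  after r': (1 5 6 7 4 8 2)
  after f': (1 4 3 8)(2 5 6 7)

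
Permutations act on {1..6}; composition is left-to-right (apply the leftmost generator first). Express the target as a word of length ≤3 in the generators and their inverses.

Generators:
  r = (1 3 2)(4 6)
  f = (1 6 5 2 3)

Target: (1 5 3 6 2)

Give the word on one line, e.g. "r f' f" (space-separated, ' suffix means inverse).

  after f: (1 6 5 2 3)
  after f: (1 5 3 6 2)

f f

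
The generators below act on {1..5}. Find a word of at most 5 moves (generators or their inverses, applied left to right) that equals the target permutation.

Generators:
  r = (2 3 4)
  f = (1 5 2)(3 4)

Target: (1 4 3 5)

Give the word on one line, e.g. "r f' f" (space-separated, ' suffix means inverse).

r' f' r r

  after r': (2 4 3)
  after f': (1 2 3 5)
  after r: (1 3 5)(2 4)
  after r: (1 4 3 5)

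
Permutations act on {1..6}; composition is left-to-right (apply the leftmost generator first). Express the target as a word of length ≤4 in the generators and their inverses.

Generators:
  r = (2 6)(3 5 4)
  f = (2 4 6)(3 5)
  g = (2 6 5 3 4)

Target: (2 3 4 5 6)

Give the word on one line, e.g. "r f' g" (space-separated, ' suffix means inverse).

  after g': (2 4 3 5 6)
  after r': (2 5)
  after r': (2 3 4 5 6)

g' r' r'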